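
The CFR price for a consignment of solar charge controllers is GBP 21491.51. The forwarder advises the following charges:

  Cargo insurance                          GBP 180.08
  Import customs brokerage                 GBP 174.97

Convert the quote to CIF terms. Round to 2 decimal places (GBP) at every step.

CIF price: GBP 21671.59

Not relevant to the conversion: brokerage — on the buyer under both terms; not part of either seller's price.
From CFR to CIF, the seller additionally bears: insurance.
CIF price = 21491.51 + 180.08 = 21671.59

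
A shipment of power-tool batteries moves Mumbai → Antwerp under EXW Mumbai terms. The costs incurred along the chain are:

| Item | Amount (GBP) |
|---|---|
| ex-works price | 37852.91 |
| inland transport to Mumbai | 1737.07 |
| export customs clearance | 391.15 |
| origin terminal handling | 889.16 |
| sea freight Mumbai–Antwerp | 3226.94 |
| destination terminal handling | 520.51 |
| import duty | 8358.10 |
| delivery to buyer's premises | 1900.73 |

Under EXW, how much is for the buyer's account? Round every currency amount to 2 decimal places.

EXW: the seller makes goods available at their premises; the buyer bears all onward costs.
Seller's account: goods 37852.91 = 37852.91
Buyer's account: inland to port 1737.07 + export clearance 391.15 + origin terminal 889.16 + freight 3226.94 + destination terminal 520.51 + duty 8358.10 + delivery 1900.73 = 17023.66

Buyer's account: GBP 17023.66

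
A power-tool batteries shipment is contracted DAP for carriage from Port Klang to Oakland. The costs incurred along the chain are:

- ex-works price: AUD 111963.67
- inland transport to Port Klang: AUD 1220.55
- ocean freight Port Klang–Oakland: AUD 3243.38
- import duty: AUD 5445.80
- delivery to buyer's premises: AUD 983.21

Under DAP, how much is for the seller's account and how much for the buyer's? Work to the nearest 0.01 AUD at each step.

Seller: AUD 117410.81; buyer: AUD 5445.80

DAP: the seller bears all costs to the named destination except import duty and clearance.
Seller's account: goods 111963.67 + inland to port 1220.55 + freight 3243.38 + delivery 983.21 = 117410.81
Buyer's account: duty 5445.80 = 5445.80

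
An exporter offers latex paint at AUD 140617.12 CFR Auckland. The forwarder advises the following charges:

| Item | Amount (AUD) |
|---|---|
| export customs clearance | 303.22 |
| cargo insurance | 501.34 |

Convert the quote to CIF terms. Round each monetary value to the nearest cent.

Not relevant to the conversion: export clearance — on the seller under both CFR and CIF; already in the CFR price and stays in the CIF price.
From CFR to CIF, the seller additionally bears: insurance.
CIF price = 140617.12 + 501.34 = 141118.46

CIF price: AUD 141118.46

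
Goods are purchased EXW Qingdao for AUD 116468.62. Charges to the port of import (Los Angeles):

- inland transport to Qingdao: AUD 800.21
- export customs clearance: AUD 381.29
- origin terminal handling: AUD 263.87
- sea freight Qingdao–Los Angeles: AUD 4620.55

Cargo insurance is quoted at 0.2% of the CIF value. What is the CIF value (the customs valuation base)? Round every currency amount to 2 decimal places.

Let C be the CIF value. C = EXW price + pre-shipment costs + freight + 0.2% × C
C − 0.2% × C = 116468.62 + 800.21 + 381.29 + 263.87 + 4620.55
0.998 × C = 122534.54
C = 122534.54 / 0.998 = 122780.10
Insurance premium = 0.2% × 122780.10 = 245.56

CIF value: AUD 122780.10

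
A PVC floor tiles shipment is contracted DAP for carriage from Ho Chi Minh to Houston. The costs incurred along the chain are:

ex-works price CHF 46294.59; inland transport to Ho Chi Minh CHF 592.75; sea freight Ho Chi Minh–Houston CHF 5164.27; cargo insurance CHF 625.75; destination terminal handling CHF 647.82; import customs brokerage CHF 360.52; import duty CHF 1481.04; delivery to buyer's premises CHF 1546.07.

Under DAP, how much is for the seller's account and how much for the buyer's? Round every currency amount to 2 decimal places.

Seller: CHF 54871.25; buyer: CHF 1841.56

DAP: the seller bears all costs to the named destination except import duty and clearance.
Seller's account: goods 46294.59 + inland to port 592.75 + freight 5164.27 + insurance 625.75 + destination terminal 647.82 + delivery 1546.07 = 54871.25
Buyer's account: brokerage 360.52 + duty 1481.04 = 1841.56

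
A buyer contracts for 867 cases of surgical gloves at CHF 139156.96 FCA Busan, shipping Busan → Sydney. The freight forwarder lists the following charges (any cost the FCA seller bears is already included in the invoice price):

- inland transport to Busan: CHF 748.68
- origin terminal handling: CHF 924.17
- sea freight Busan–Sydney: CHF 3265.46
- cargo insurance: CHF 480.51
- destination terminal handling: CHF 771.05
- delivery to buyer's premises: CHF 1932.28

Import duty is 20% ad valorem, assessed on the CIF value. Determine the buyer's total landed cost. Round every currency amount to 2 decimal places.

FCA: the seller delivers export-cleared goods to the carrier; the buyer bears costs from that point.
Already in the invoice (seller's account under FCA): inland to port — exclude.
CIF value = FCA price + origin terminal + freight + insurance = 139156.96 + 924.17 + 3265.46 + 480.51 = 143827.10
Import duty = 143827.10 × 20% = 28765.42
Buyer bears: origin terminal 924.17 + freight 3265.46 + insurance 480.51 + destination terminal 771.05 + delivery 1932.28 + duty 28765.42 = 36138.89
Landed cost = invoice 139156.96 + 36138.89 = 175295.85

Total landed cost: CHF 175295.85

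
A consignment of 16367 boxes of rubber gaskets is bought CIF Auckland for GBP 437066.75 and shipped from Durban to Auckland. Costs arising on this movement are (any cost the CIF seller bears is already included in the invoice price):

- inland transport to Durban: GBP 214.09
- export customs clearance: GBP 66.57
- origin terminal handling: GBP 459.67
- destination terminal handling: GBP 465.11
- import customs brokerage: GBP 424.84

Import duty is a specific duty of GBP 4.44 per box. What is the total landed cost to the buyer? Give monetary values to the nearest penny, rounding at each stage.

CIF: the seller pays costs through ocean freight and marine insurance to the destination port.
Already in the invoice (seller's account under CIF): inland to port, export clearance, origin terminal — exclude.
The CIF price already equals the CIF value: 437066.75
Import duty = 16367 × 4.44 = 72669.48
Buyer bears: destination terminal 465.11 + brokerage 424.84 + duty 72669.48 = 73559.43
Landed cost = invoice 437066.75 + 73559.43 = 510626.18

Total landed cost: GBP 510626.18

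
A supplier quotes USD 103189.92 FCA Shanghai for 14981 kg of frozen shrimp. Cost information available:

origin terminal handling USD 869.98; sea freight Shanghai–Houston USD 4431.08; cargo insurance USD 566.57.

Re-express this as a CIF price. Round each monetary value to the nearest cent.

CIF price: USD 109057.55

From FCA to CIF, the seller additionally bears: origin terminal, freight, insurance.
CIF price = 103189.92 + 869.98 + 4431.08 + 566.57 = 109057.55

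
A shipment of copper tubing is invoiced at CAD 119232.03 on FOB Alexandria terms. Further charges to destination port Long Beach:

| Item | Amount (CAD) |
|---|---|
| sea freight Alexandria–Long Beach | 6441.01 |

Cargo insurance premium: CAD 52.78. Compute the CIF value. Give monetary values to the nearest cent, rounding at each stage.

CIF = FOB price + freight + insurance
CIF = 119232.03 + 6441.01 + 52.78 = 125725.82

CIF value: CAD 125725.82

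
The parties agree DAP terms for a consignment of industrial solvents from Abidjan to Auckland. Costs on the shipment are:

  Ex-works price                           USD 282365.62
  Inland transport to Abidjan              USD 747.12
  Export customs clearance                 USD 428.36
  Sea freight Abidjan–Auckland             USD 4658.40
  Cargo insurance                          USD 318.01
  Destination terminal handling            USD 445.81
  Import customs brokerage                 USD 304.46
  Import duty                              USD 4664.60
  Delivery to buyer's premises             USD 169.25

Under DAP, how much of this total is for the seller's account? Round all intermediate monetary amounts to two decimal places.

DAP: the seller bears all costs to the named destination except import duty and clearance.
Seller's account: goods 282365.62 + inland to port 747.12 + export clearance 428.36 + freight 4658.40 + insurance 318.01 + destination terminal 445.81 + delivery 169.25 = 289132.57
Buyer's account: brokerage 304.46 + duty 4664.60 = 4969.06

Seller's account: USD 289132.57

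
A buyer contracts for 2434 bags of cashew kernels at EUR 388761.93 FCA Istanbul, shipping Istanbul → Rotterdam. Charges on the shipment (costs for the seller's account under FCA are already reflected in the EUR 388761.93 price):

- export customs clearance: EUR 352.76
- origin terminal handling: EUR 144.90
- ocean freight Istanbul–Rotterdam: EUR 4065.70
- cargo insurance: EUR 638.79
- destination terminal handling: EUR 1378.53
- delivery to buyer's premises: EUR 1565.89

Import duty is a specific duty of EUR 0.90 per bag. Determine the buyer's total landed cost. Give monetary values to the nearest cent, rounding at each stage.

Total landed cost: EUR 398746.34

FCA: the seller delivers export-cleared goods to the carrier; the buyer bears costs from that point.
Already in the invoice (seller's account under FCA): export clearance — exclude.
CIF value = FCA price + origin terminal + freight + insurance = 388761.93 + 144.90 + 4065.70 + 638.79 = 393611.32
Import duty = 2434 × 0.90 = 2190.60
Buyer bears: origin terminal 144.90 + freight 4065.70 + insurance 638.79 + destination terminal 1378.53 + delivery 1565.89 + duty 2190.60 = 9984.41
Landed cost = invoice 388761.93 + 9984.41 = 398746.34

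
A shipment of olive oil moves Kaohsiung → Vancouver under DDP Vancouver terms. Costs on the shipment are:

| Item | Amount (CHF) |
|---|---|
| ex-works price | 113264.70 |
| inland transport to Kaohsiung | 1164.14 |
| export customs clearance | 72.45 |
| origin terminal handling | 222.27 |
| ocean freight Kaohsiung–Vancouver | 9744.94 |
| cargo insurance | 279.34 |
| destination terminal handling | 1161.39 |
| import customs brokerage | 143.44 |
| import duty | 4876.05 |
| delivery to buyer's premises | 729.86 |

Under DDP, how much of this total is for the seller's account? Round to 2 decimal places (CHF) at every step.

DDP: the seller bears all costs including import duty.
Seller's account: goods 113264.70 + inland to port 1164.14 + export clearance 72.45 + origin terminal 222.27 + freight 9744.94 + insurance 279.34 + destination terminal 1161.39 + brokerage 143.44 + duty 4876.05 + delivery 729.86 = 131658.58
Buyer's account: 0.00

Seller's account: CHF 131658.58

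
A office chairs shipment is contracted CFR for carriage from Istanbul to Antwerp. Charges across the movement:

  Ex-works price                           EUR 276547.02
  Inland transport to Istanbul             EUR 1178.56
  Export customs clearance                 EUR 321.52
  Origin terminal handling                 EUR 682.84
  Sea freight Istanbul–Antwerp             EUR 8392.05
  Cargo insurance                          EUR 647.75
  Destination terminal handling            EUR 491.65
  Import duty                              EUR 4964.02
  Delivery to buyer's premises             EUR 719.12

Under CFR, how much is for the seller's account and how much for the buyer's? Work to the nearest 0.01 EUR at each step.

Seller: EUR 287121.99; buyer: EUR 6822.54

CFR: the seller pays costs through ocean freight to the destination port, but not insurance.
Seller's account: goods 276547.02 + inland to port 1178.56 + export clearance 321.52 + origin terminal 682.84 + freight 8392.05 = 287121.99
Buyer's account: insurance 647.75 + destination terminal 491.65 + duty 4964.02 + delivery 719.12 = 6822.54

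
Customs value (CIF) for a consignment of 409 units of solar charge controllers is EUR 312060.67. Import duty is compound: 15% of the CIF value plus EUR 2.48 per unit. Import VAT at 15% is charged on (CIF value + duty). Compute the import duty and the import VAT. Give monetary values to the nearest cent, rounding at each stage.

Ad valorem component: 312060.67 × 15% = 46809.10
Specific component: 409 × 2.48 = 1014.32
Import duty = 46809.10 + 1014.32 = 47823.42
VAT base = CIF + duty = 312060.67 + 47823.42 = 359884.09
Import VAT = 359884.09 × 15% = 53982.61

Import duty: EUR 47823.42; import VAT: EUR 53982.61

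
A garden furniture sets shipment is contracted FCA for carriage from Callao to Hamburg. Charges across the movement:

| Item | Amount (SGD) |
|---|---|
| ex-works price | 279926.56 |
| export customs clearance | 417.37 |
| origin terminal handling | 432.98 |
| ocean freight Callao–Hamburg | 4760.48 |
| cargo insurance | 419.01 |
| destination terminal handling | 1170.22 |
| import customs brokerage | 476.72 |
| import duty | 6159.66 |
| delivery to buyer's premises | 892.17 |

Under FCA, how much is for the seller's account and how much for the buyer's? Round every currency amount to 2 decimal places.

FCA: the seller delivers export-cleared goods to the carrier; the buyer bears costs from that point.
Seller's account: goods 279926.56 + export clearance 417.37 = 280343.93
Buyer's account: origin terminal 432.98 + freight 4760.48 + insurance 419.01 + destination terminal 1170.22 + brokerage 476.72 + duty 6159.66 + delivery 892.17 = 14311.24

Seller: SGD 280343.93; buyer: SGD 14311.24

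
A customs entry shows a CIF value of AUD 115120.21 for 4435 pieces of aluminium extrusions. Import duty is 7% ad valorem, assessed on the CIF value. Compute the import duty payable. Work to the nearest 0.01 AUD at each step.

Import duty = 115120.21 × 7% = 8058.41

Import duty: AUD 8058.41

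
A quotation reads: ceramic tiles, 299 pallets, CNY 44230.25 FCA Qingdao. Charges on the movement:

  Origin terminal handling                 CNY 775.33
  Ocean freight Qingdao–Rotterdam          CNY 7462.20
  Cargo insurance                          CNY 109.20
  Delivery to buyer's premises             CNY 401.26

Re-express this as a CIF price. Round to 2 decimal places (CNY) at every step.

CIF price: CNY 52576.98

Not relevant to the conversion: delivery — on the buyer under both terms; not part of either seller's price.
From FCA to CIF, the seller additionally bears: origin terminal, freight, insurance.
CIF price = 44230.25 + 775.33 + 7462.20 + 109.20 = 52576.98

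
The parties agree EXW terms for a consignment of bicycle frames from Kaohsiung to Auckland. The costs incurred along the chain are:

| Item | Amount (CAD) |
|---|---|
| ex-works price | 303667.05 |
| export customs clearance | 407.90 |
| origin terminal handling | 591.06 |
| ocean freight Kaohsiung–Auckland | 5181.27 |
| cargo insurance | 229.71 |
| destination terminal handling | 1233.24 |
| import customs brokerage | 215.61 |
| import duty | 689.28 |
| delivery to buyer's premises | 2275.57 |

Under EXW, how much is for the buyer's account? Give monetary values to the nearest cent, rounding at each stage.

Buyer's account: CAD 10823.64

EXW: the seller makes goods available at their premises; the buyer bears all onward costs.
Seller's account: goods 303667.05 = 303667.05
Buyer's account: export clearance 407.90 + origin terminal 591.06 + freight 5181.27 + insurance 229.71 + destination terminal 1233.24 + brokerage 215.61 + duty 689.28 + delivery 2275.57 = 10823.64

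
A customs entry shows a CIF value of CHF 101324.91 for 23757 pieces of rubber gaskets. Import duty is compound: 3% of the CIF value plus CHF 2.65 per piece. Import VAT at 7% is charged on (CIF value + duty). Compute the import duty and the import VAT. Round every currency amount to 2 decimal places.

Import duty: CHF 65995.80; import VAT: CHF 11712.45

Ad valorem component: 101324.91 × 3% = 3039.75
Specific component: 23757 × 2.65 = 62956.05
Import duty = 3039.75 + 62956.05 = 65995.80
VAT base = CIF + duty = 101324.91 + 65995.80 = 167320.71
Import VAT = 167320.71 × 7% = 11712.45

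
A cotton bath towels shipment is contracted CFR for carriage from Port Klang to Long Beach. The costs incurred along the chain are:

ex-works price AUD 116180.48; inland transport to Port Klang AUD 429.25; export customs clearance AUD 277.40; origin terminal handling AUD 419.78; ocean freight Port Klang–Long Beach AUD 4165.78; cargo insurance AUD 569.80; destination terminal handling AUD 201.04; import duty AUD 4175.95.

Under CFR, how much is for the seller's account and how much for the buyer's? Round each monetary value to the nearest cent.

CFR: the seller pays costs through ocean freight to the destination port, but not insurance.
Seller's account: goods 116180.48 + inland to port 429.25 + export clearance 277.40 + origin terminal 419.78 + freight 4165.78 = 121472.69
Buyer's account: insurance 569.80 + destination terminal 201.04 + duty 4175.95 = 4946.79

Seller: AUD 121472.69; buyer: AUD 4946.79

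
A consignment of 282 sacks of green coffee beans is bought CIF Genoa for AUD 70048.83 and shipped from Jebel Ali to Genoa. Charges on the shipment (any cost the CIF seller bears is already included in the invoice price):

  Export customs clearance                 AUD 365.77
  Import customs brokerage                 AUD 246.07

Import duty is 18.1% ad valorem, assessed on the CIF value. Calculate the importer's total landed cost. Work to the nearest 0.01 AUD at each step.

Total landed cost: AUD 82973.74

CIF: the seller pays costs through ocean freight and marine insurance to the destination port.
Already in the invoice (seller's account under CIF): export clearance — exclude.
The CIF price already equals the CIF value: 70048.83
Import duty = 70048.83 × 18.1% = 12678.84
Buyer bears: brokerage 246.07 + duty 12678.84 = 12924.91
Landed cost = invoice 70048.83 + 12924.91 = 82973.74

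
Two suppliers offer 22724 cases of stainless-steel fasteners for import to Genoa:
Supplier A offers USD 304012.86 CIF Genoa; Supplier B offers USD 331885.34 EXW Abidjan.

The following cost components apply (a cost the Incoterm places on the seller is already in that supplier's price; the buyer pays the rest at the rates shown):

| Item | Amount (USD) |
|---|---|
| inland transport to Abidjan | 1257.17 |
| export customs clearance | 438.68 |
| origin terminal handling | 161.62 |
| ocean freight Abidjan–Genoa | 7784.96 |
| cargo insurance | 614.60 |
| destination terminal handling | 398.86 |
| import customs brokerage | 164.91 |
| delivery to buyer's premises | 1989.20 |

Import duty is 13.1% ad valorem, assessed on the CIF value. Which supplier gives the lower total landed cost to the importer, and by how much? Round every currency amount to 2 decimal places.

Supplier A (CIF):
The CIF price already equals the CIF value: 304012.86
Import duty = 304012.86 × 13.1% = 39825.68
Buyer bears (A): 398.86 + 164.91 + 1989.20 = 2552.97
Landed cost (A) = invoice 304012.86 + 2552.97 + duty 39825.68 = 346391.51
Supplier B (EXW):
CIF value = EXW price + inland to port + export clearance + origin terminal + freight + insurance = 331885.34 + 1257.17 + 438.68 + 161.62 + 7784.96 + 614.60 = 342142.37
Import duty = 342142.37 × 13.1% = 44820.65
Buyer bears (B): 1257.17 + 438.68 + 161.62 + 7784.96 + 614.60 + 398.86 + 164.91 + 1989.20 = 12810.00
Landed cost (B) = invoice 331885.34 + 12810.00 + duty 44820.65 = 389515.99
Difference = |346391.51 − 389515.99| = 43124.48

Supplier A is cheaper by USD 43124.48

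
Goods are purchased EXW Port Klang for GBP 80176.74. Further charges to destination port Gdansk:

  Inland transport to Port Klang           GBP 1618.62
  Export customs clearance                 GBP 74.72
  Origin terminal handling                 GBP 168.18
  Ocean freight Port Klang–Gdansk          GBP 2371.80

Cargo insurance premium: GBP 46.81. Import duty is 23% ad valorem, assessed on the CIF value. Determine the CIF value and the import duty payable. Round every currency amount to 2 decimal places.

CIF = EXW price + pre-shipment costs + freight + insurance
CIF = 80176.74 + 1618.62 + 74.72 + 168.18 + 2371.80 + 46.81 = 84456.87
Import duty = 84456.87 × 23% = 19425.08

CIF value: GBP 84456.87; import duty: GBP 19425.08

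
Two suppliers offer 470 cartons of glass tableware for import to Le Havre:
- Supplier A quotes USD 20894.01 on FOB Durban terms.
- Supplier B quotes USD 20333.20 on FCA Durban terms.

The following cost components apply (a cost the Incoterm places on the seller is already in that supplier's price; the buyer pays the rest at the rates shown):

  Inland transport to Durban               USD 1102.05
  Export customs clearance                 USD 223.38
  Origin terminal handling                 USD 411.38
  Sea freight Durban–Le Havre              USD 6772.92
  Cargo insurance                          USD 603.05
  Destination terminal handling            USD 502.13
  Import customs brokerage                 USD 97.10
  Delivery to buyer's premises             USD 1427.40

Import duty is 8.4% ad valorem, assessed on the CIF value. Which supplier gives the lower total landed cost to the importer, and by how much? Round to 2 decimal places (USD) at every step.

Supplier B is cheaper by USD 161.98

Supplier A (FOB):
CIF value = FOB price + freight + insurance = 20894.01 + 6772.92 + 603.05 = 28269.98
Import duty = 28269.98 × 8.4% = 2374.68
Buyer bears (A): 6772.92 + 603.05 + 502.13 + 97.10 + 1427.40 = 9402.60
Landed cost (A) = invoice 20894.01 + 9402.60 + duty 2374.68 = 32671.29
Supplier B (FCA):
CIF value = FCA price + origin terminal + freight + insurance = 20333.20 + 411.38 + 6772.92 + 603.05 = 28120.55
Import duty = 28120.55 × 8.4% = 2362.13
Buyer bears (B): 411.38 + 6772.92 + 603.05 + 502.13 + 97.10 + 1427.40 = 9813.98
Landed cost (B) = invoice 20333.20 + 9813.98 + duty 2362.13 = 32509.31
Difference = |32671.29 − 32509.31| = 161.98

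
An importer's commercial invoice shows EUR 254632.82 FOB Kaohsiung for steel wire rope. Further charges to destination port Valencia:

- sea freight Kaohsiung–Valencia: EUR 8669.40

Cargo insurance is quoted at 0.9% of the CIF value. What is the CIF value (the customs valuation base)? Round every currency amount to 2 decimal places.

Let C be the CIF value. C = FOB price + freight + 0.9% × C
C − 0.9% × C = 254632.82 + 8669.40
0.991 × C = 263302.22
C = 263302.22 / 0.991 = 265693.46
Insurance premium = 0.9% × 265693.46 = 2391.24

CIF value: EUR 265693.46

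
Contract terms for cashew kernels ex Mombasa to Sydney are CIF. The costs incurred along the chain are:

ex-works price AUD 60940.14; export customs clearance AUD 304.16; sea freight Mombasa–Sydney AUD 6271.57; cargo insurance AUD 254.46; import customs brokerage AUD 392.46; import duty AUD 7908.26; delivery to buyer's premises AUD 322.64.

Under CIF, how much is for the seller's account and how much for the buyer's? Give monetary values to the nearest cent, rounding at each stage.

CIF: the seller pays costs through ocean freight and marine insurance to the destination port.
Seller's account: goods 60940.14 + export clearance 304.16 + freight 6271.57 + insurance 254.46 = 67770.33
Buyer's account: brokerage 392.46 + duty 7908.26 + delivery 322.64 = 8623.36

Seller: AUD 67770.33; buyer: AUD 8623.36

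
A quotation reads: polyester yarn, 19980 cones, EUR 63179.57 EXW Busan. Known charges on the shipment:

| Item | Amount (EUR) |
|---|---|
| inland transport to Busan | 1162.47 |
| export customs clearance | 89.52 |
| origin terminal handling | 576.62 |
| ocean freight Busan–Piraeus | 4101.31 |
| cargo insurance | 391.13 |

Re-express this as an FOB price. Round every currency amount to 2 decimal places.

Not relevant to the conversion: freight, insurance — on the buyer under both terms; not part of either seller's price.
From EXW to FOB, the seller additionally bears: inland to port, export clearance, origin terminal.
FOB price = 63179.57 + 1162.47 + 89.52 + 576.62 = 65008.18

FOB price: EUR 65008.18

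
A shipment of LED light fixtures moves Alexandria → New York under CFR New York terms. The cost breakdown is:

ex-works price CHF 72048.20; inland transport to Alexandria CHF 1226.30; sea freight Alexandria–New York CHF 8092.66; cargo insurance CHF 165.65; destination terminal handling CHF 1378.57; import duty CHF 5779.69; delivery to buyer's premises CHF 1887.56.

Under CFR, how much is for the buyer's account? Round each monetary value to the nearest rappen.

CFR: the seller pays costs through ocean freight to the destination port, but not insurance.
Seller's account: goods 72048.20 + inland to port 1226.30 + freight 8092.66 = 81367.16
Buyer's account: insurance 165.65 + destination terminal 1378.57 + duty 5779.69 + delivery 1887.56 = 9211.47

Buyer's account: CHF 9211.47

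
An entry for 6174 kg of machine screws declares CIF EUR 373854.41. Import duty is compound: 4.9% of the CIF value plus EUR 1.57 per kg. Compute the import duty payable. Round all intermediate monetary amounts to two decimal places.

Ad valorem component: 373854.41 × 4.9% = 18318.87
Specific component: 6174 × 1.57 = 9693.18
Import duty = 18318.87 + 9693.18 = 28012.05

Import duty: EUR 28012.05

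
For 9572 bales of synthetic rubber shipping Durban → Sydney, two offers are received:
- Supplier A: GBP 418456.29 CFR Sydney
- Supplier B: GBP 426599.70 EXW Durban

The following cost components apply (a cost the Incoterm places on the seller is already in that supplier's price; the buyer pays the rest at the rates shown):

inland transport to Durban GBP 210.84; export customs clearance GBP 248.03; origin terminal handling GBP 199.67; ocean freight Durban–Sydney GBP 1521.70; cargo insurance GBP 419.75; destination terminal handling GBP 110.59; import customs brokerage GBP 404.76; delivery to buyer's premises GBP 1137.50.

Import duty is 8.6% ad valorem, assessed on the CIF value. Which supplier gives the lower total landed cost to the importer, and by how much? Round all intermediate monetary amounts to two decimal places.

Supplier A (CFR):
CIF value = CFR price + insurance = 418456.29 + 419.75 = 418876.04
Import duty = 418876.04 × 8.6% = 36023.34
Buyer bears (A): 419.75 + 110.59 + 404.76 + 1137.50 = 2072.60
Landed cost (A) = invoice 418456.29 + 2072.60 + duty 36023.34 = 456552.23
Supplier B (EXW):
CIF value = EXW price + inland to port + export clearance + origin terminal + freight + insurance = 426599.70 + 210.84 + 248.03 + 199.67 + 1521.70 + 419.75 = 429199.69
Import duty = 429199.69 × 8.6% = 36911.17
Buyer bears (B): 210.84 + 248.03 + 199.67 + 1521.70 + 419.75 + 110.59 + 404.76 + 1137.50 = 4252.84
Landed cost (B) = invoice 426599.70 + 4252.84 + duty 36911.17 = 467763.71
Difference = |456552.23 − 467763.71| = 11211.48

Supplier A is cheaper by GBP 11211.48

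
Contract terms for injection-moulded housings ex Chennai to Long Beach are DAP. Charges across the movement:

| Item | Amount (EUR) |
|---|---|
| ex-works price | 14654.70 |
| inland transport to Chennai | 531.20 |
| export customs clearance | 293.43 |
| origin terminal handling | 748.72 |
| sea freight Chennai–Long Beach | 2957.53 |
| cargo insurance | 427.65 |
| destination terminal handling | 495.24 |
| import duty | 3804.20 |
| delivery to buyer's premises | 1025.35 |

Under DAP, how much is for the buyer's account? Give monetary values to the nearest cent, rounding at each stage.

DAP: the seller bears all costs to the named destination except import duty and clearance.
Seller's account: goods 14654.70 + inland to port 531.20 + export clearance 293.43 + origin terminal 748.72 + freight 2957.53 + insurance 427.65 + destination terminal 495.24 + delivery 1025.35 = 21133.82
Buyer's account: duty 3804.20 = 3804.20

Buyer's account: EUR 3804.20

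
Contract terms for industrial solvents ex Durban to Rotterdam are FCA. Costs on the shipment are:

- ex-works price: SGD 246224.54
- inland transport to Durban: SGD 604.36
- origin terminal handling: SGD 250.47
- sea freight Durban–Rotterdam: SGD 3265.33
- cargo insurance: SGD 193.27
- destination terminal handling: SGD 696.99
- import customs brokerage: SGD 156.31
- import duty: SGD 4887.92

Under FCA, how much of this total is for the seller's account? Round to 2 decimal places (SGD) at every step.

Seller's account: SGD 246828.90

FCA: the seller delivers export-cleared goods to the carrier; the buyer bears costs from that point.
Seller's account: goods 246224.54 + inland to port 604.36 = 246828.90
Buyer's account: origin terminal 250.47 + freight 3265.33 + insurance 193.27 + destination terminal 696.99 + brokerage 156.31 + duty 4887.92 = 9450.29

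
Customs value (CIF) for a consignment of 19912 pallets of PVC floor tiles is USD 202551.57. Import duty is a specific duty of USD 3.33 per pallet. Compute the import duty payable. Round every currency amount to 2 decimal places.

Import duty = 19912 × 3.33 = 66306.96

Import duty: USD 66306.96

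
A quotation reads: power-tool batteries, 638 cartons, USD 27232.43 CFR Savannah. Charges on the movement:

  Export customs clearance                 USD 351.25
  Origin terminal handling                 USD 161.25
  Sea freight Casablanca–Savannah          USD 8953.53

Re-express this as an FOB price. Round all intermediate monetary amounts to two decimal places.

Not relevant to the conversion: export clearance, origin terminal — on the seller under both CFR and FOB; already in the CFR price and stays in the FOB price.
From CFR to FOB, the seller no longer bears: freight.
FOB price = 27232.43 − 8953.53 = 18278.90

FOB price: USD 18278.90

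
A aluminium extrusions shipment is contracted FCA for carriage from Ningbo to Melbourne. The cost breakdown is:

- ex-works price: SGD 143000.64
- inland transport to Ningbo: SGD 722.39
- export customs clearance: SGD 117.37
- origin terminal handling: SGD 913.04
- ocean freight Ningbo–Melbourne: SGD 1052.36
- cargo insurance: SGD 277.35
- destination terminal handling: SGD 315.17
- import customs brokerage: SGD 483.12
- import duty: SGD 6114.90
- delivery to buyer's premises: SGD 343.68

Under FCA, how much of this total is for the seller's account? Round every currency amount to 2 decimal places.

FCA: the seller delivers export-cleared goods to the carrier; the buyer bears costs from that point.
Seller's account: goods 143000.64 + inland to port 722.39 + export clearance 117.37 = 143840.40
Buyer's account: origin terminal 913.04 + freight 1052.36 + insurance 277.35 + destination terminal 315.17 + brokerage 483.12 + duty 6114.90 + delivery 343.68 = 9499.62

Seller's account: SGD 143840.40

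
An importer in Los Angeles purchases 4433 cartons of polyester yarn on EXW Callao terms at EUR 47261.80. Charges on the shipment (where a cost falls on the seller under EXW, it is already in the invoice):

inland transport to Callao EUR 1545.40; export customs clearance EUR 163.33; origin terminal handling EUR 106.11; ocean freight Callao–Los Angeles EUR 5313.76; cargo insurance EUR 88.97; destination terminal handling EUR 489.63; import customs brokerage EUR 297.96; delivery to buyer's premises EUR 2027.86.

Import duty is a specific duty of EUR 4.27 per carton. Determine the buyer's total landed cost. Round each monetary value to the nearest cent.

Total landed cost: EUR 76223.73

EXW: the seller makes goods available at their premises; the buyer bears all onward costs.
CIF value = EXW price + inland to port + export clearance + origin terminal + freight + insurance = 47261.80 + 1545.40 + 163.33 + 106.11 + 5313.76 + 88.97 = 54479.37
Import duty = 4433 × 4.27 = 18928.91
Buyer bears: inland to port 1545.40 + export clearance 163.33 + origin terminal 106.11 + freight 5313.76 + insurance 88.97 + destination terminal 489.63 + brokerage 297.96 + delivery 2027.86 + duty 18928.91 = 28961.93
Landed cost = invoice 47261.80 + 28961.93 = 76223.73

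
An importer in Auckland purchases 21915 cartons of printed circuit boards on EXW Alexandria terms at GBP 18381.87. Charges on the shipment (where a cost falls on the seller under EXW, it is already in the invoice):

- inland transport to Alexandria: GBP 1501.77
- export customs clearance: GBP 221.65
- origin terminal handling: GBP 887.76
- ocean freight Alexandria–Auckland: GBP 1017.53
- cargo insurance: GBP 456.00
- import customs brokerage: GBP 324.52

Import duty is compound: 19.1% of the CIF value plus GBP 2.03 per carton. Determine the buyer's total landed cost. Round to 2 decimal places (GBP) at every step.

Total landed cost: GBP 71569.67

EXW: the seller makes goods available at their premises; the buyer bears all onward costs.
CIF value = EXW price + inland to port + export clearance + origin terminal + freight + insurance = 18381.87 + 1501.77 + 221.65 + 887.76 + 1017.53 + 456.00 = 22466.58
Ad valorem component: 22466.58 × 19.1% = 4291.12
Specific component: 21915 × 2.03 = 44487.45
Import duty = 4291.12 + 44487.45 = 48778.57
Buyer bears: inland to port 1501.77 + export clearance 221.65 + origin terminal 887.76 + freight 1017.53 + insurance 456.00 + brokerage 324.52 + duty 48778.57 = 53187.80
Landed cost = invoice 18381.87 + 53187.80 = 71569.67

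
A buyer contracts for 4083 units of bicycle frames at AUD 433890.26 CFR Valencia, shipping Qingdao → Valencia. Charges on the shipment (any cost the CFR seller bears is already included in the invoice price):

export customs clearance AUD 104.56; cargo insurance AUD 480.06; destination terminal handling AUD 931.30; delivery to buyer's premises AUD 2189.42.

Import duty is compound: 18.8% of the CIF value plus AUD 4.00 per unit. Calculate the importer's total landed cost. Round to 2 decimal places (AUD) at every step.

CFR: the seller pays costs through ocean freight to the destination port, but not insurance.
Already in the invoice (seller's account under CFR): export clearance — exclude.
CIF value = CFR price + insurance = 433890.26 + 480.06 = 434370.32
Ad valorem component: 434370.32 × 18.8% = 81661.62
Specific component: 4083 × 4.00 = 16332.00
Import duty = 81661.62 + 16332.00 = 97993.62
Buyer bears: insurance 480.06 + destination terminal 931.30 + delivery 2189.42 + duty 97993.62 = 101594.40
Landed cost = invoice 433890.26 + 101594.40 = 535484.66

Total landed cost: AUD 535484.66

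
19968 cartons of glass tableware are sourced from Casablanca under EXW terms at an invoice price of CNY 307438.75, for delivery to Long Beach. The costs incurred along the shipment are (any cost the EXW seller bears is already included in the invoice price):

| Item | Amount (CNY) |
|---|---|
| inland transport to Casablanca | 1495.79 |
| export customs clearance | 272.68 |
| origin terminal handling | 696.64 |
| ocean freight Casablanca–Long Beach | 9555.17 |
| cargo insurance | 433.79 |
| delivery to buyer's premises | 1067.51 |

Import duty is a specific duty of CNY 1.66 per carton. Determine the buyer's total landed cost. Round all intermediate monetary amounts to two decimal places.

EXW: the seller makes goods available at their premises; the buyer bears all onward costs.
CIF value = EXW price + inland to port + export clearance + origin terminal + freight + insurance = 307438.75 + 1495.79 + 272.68 + 696.64 + 9555.17 + 433.79 = 319892.82
Import duty = 19968 × 1.66 = 33146.88
Buyer bears: inland to port 1495.79 + export clearance 272.68 + origin terminal 696.64 + freight 9555.17 + insurance 433.79 + delivery 1067.51 + duty 33146.88 = 46668.46
Landed cost = invoice 307438.75 + 46668.46 = 354107.21

Total landed cost: CNY 354107.21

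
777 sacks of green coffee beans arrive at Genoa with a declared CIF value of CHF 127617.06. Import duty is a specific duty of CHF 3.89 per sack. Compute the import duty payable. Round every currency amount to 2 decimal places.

Import duty = 777 × 3.89 = 3022.53

Import duty: CHF 3022.53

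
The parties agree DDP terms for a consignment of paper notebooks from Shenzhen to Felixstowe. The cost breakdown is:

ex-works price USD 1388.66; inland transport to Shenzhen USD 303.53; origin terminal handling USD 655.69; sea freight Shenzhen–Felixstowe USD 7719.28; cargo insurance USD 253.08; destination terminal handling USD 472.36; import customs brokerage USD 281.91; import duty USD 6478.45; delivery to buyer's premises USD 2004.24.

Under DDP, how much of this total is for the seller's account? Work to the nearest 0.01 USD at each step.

DDP: the seller bears all costs including import duty.
Seller's account: goods 1388.66 + inland to port 303.53 + origin terminal 655.69 + freight 7719.28 + insurance 253.08 + destination terminal 472.36 + brokerage 281.91 + duty 6478.45 + delivery 2004.24 = 19557.20
Buyer's account: 0.00

Seller's account: USD 19557.20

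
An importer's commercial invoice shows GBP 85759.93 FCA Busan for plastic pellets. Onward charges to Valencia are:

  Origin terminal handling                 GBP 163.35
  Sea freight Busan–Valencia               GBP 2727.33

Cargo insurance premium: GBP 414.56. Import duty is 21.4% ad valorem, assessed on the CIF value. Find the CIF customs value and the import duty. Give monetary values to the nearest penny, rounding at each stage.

CIF = FCA price + pre-shipment costs + freight + insurance
CIF = 85759.93 + 163.35 + 2727.33 + 414.56 = 89065.17
Import duty = 89065.17 × 21.4% = 19059.95

CIF value: GBP 89065.17; import duty: GBP 19059.95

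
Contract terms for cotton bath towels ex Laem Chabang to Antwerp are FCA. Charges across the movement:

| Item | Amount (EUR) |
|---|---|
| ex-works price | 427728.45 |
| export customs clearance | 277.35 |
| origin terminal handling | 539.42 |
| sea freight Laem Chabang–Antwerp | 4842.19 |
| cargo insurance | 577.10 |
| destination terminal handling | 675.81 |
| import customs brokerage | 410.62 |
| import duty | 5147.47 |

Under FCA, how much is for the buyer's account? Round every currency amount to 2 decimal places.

Buyer's account: EUR 12192.61

FCA: the seller delivers export-cleared goods to the carrier; the buyer bears costs from that point.
Seller's account: goods 427728.45 + export clearance 277.35 = 428005.80
Buyer's account: origin terminal 539.42 + freight 4842.19 + insurance 577.10 + destination terminal 675.81 + brokerage 410.62 + duty 5147.47 = 12192.61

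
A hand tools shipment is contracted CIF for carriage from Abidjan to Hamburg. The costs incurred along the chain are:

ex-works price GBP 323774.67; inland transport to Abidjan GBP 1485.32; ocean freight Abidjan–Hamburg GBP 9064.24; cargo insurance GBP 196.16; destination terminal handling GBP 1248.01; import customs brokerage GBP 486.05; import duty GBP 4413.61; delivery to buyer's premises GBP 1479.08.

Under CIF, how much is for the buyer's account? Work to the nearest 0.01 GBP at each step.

CIF: the seller pays costs through ocean freight and marine insurance to the destination port.
Seller's account: goods 323774.67 + inland to port 1485.32 + freight 9064.24 + insurance 196.16 = 334520.39
Buyer's account: destination terminal 1248.01 + brokerage 486.05 + duty 4413.61 + delivery 1479.08 = 7626.75

Buyer's account: GBP 7626.75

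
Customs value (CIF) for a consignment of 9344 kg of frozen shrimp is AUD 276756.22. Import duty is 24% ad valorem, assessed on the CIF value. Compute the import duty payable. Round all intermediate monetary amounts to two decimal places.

Import duty = 276756.22 × 24% = 66421.49

Import duty: AUD 66421.49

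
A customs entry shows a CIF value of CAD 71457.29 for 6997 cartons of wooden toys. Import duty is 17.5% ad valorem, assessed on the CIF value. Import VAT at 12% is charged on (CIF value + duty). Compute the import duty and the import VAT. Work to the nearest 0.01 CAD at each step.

Import duty = 71457.29 × 17.5% = 12505.03
VAT base = CIF + duty = 71457.29 + 12505.03 = 83962.32
Import VAT = 83962.32 × 12% = 10075.48

Import duty: CAD 12505.03; import VAT: CAD 10075.48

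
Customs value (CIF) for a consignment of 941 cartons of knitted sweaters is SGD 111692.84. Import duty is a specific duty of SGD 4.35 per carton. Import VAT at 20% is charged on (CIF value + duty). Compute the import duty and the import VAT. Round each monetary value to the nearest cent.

Import duty: SGD 4093.35; import VAT: SGD 23157.24

Import duty = 941 × 4.35 = 4093.35
VAT base = CIF + duty = 111692.84 + 4093.35 = 115786.19
Import VAT = 115786.19 × 20% = 23157.24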